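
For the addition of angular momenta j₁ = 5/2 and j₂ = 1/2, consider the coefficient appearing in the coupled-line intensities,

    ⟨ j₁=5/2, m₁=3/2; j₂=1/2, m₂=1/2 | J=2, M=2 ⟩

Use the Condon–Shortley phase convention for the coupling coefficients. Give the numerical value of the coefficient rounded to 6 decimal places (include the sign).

-0.408248  (= −√(1/6))

√[5·1!4!0!/6! · 4!1!1!0!4!0!] = √(96)
  +(−1)^1/∏(1,0,0,0,4,0)! = -1/24  (running -1/24)
⟨..|..⟩ = √(96)·(-1/24) = -0.408248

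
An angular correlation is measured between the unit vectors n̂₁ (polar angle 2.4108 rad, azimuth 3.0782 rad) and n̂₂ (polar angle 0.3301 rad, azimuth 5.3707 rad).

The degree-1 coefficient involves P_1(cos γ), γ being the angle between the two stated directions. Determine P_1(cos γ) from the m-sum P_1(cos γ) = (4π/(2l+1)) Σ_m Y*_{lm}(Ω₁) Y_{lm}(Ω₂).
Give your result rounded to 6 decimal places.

Expand P_1 via completeness: Σ_{m} conj(Y_{1,m}) at Ω₁ times Y_{1,m} at Ω₂ —
  [-1]  conj(Y_{1,-1})(Ω₁) = -0.23014 + 0.01461j ; Y_{1,-1}(Ω₂) = 0.06851 + 0.08859j ; Δ = -0.01706 - 0.01939j
  [+0]  conj(Y_{1,0})(Ω₁) = -0.36384 + 0.00000j ; Y_{1,0}(Ω₂) = 0.46222 + 0.00000j ; Δ = -0.16817 + 0.00000j
  [+1]  conj(Y_{1,1})(Ω₁) = 0.23014 + 0.01461j ; Y_{1,1}(Ω₂) = -0.06851 + 0.08859j ; Δ = -0.01706 + 0.01939j
Total Σ_m = -0.20230 + 0.00000j. Multiply by 4.188790: -0.84738 + 0.00000j. P_1(cos γ) = -0.847376

-0.847376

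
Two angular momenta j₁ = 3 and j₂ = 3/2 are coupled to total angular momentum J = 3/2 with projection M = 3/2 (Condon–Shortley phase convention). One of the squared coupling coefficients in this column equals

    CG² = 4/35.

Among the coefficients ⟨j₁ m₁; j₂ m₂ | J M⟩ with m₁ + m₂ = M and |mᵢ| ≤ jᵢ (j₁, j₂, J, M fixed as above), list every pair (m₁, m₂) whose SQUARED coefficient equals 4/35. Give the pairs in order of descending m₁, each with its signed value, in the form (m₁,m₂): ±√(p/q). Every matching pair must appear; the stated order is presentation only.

(1,1/2): +√(4/35)

Admissible pairs with m₁+m₂ = M = 3/2: (0,3/2), (1,1/2), (2,-1/2), (3,-3/2)
  (m₁,m₂)=(3,-3/2): CG² = 4/7, CG = +√(4/7)
  (m₁,m₂)=(2,-1/2): CG² = 2/7, CG = −√(2/7)
  (m₁,m₂)=(1,1/2): CG² = 4/35, CG = +√(4/35)   ← matches the target
  (m₁,m₂)=(0,3/2): CG² = 1/35, CG = −√(1/35)
Pairs with CG² = 4/35: (1,1/2): +√(4/35)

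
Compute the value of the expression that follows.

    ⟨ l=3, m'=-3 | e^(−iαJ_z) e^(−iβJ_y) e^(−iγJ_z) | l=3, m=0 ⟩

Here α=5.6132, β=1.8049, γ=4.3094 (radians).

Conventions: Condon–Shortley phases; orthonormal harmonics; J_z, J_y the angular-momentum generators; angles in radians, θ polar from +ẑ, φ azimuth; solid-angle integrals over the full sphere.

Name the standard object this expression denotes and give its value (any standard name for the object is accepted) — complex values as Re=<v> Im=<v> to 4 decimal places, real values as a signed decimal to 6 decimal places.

Wigner D-matrix element, Re=-0.2188 Im=-0.4657

This is a Wigner D-matrix element — the rotation-matrix element ⟨l m'| R(α,β,γ) |l m⟩ in the angular-momentum basis.
First d^3_{-3,0}(β=1.8049), then the phase factors e^{-i(-3)α} and e^{-i(0)γ}:
With c≡cos(β/2)=0.619689 and s≡sin(β/2)=0.784848, N=[1·720·6·6]^{1/2}=160.996894
k: max(0,(0)−(-3))=3 … min(3+(0),3−(-3))=3
  k=3: (−1)^0·160.9969/(36)·0.6197^3·0.7848^3 = +0.514508
d^3_{-3,0}(1.8049) = +0.514508
Phases: e^{-i·(-3)·5.6132}=-0.425179-0.905109i, e^{-i·(0)·4.3094}=+1.000000+0.000000i ⇒ D=-0.218758-0.465686i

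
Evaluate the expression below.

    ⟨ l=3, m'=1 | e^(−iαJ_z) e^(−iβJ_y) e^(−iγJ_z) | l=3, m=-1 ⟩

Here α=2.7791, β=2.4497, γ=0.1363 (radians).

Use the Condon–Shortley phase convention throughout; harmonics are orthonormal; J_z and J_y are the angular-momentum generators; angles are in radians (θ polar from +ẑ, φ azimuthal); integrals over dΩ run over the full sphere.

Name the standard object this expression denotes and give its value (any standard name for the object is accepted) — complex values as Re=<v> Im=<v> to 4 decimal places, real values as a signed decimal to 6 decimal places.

Wigner D-matrix element, Re=-0.0377 Im=-0.0205

This is a Wigner D-matrix element — the rotation-matrix element ⟨l m'| R(α,β,γ) |l m⟩ in the angular-momentum basis.
Split into d^3_{1,-1}(β=2.4497) × two z-phases.
Half-angle: c=0.339087, s=0.940755. N=√(24·2·2·24)=48.000000
Admissible k: 0..2 (factorial args all ≥0)
  k=0: (−1)^2·48.0000/(8)·0.3391^4·0.9408^2 = +0.070202
  k=1: (−1)^3·48.0000/(6)·0.3391^2·0.9408^4 = -0.720475
  k=2: (−1)^4·48.0000/(48)·0.3391^0·0.9408^6 = +0.693201
d^3_{1,-1}(2.4497) = +0.070202 -0.720475 +0.693201 = +0.042928
Attach z-rotation phases: D = e^{-i(1)(2.7791)}·(+0.042928)·e^{-i(-1)(0.1363)} = -0.037698-0.020536i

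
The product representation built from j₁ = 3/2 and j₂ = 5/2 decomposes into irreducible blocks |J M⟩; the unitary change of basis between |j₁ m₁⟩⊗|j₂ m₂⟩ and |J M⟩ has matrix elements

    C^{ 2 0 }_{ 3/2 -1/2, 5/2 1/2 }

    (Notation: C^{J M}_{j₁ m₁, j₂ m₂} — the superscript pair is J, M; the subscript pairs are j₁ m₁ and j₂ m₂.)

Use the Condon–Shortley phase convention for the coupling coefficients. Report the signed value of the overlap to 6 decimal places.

−√(1/14) ≈ -0.267261

√[5·2!1!3!/7! · 1!2!3!2!2!2!] = √(8/7)
  +(−1)^1/∏(1,1,1,2,0,1)! = -1/2  (running -1/2)
  +(−1)^2/∏(2,0,0,1,1,2)! = 1/4  (running -1/4)
⟨..|..⟩ = √(8/7)·(-1/4) = -0.267261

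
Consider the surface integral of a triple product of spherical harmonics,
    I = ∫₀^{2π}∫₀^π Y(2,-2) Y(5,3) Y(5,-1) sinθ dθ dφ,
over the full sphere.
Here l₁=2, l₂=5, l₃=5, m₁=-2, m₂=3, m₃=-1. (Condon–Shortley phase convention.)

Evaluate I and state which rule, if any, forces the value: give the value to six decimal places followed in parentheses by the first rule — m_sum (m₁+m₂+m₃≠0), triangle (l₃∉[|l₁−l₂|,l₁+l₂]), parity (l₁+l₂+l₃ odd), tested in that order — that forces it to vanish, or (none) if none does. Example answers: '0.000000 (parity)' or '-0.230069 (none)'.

m-sum 0 ✓  L=12 even ✓  3≤5≤7 ✓
Π(2lᵢ+1) = 5×11×11 = 605
triangle coeff Δ(2,5,5) = 1/38610
Σ_t [0,2]: t=0:+1/2880 t=1:−1/576 t=2:+1/2880 = -1/960
(3j)²=10/429 [(2 5 5; 0 0 0)], sign=+1
Σ_t [2,2]: t=2:+1/5760 = 1/5760
(3j)²=56/2145 [(2 5 5; -2 3 -1)], sign=+1
⇒ 4πI² = 560/1521
I = (+1)√(560/1521/(4π)) = 0.17116875
No selection rule forces the value: the integral is nonzero (none).

0.171169 (none)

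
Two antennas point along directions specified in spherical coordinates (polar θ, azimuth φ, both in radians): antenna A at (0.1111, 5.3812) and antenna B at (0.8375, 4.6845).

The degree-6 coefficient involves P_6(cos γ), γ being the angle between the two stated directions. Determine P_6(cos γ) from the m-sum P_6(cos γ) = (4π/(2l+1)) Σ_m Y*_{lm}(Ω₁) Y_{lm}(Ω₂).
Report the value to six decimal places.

Term-by-term m-sum for l=6 (normalisation 4π/13 = 0.966644):
  term(m=-6) = -0.00000 - 0.00000j   from Y*(Ω₁)=0.00000 + 0.00000j, Y(Ω₂)=-0.08012 - 0.01353j
  term(m=-5) = -0.00001 - 0.00000j   from Y*(Ω₁)=-0.00001 + 0.00003j, Y(Ω₂)=-0.03525 + 0.25112j
  term(m=-4) = -0.00021 + 0.00008j   from Y*(Ω₁)=-0.00048 + 0.00024j, Y(Ω₂)=0.42437 + 0.04754j
  term(m=-3) = -0.00119 + 0.00208j   from Y*(Ω₁)=-0.00629 - 0.00293j, Y(Ω₂)=0.02881 - 0.34353j
  term(m=-2) = -0.00086 - 0.00481j   from Y*(Ω₁)=-0.01426 - 0.06005j, Y(Ω₂)=0.07914 + 0.00442j
  term(m=-1) = -0.09800 - 0.08199j   from Y*(Ω₁)=0.21286 - 0.26934j, Y(Ω₂)=0.01038 - 0.37206j
  term(m=+0) = -0.02324 + 0.00000j   from Y*(Ω₁)=0.88943 + 0.00000j, Y(Ω₂)=-0.02613 + 0.00000j
  term(m=+1) = -0.09800 + 0.08199j   from Y*(Ω₁)=-0.21286 - 0.26934j, Y(Ω₂)=-0.01038 - 0.37206j
  term(m=+2) = -0.00086 + 0.00481j   from Y*(Ω₁)=-0.01426 + 0.06005j, Y(Ω₂)=0.07914 - 0.00442j
  term(m=+3) = -0.00119 - 0.00208j   from Y*(Ω₁)=0.00629 - 0.00293j, Y(Ω₂)=-0.02881 - 0.34353j
  term(m=+4) = -0.00021 - 0.00008j   from Y*(Ω₁)=-0.00048 - 0.00024j, Y(Ω₂)=0.42437 - 0.04754j
  term(m=+5) = -0.00001 + 0.00000j   from Y*(Ω₁)=0.00001 + 0.00003j, Y(Ω₂)=0.03525 + 0.25112j
  term(m=+6) = -0.00000 + 0.00000j   from Y*(Ω₁)=0.00000 - 0.00000j, Y(Ω₂)=-0.08012 + 0.01353j
Accumulated sum -0.22378 - 0.00000j; after 4π/(2l+1) scaling, -0.21631 - 0.00000j ⇒ P_6 = -0.216313

-0.216313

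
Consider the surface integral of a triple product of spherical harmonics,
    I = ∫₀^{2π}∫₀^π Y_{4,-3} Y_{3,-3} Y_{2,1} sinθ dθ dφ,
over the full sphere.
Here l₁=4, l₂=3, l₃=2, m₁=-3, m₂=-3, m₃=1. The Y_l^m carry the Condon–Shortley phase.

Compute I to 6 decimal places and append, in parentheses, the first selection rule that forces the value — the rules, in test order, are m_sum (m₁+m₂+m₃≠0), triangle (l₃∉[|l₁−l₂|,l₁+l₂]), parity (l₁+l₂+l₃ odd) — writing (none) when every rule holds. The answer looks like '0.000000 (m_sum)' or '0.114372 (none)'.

m-sum = -3 − 3 + 1 = -5 ≠ 0 ⇒ I = 0

0.000000 (m_sum)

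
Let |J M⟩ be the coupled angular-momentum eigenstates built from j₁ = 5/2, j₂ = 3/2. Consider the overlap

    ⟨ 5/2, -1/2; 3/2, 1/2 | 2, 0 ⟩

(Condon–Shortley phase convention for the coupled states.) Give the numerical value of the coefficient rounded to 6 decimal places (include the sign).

-0.267261  (= −√(1/14))

√[5·2!3!1!/7! · 2!3!2!1!2!2!] = √(8/7)
  +(−1)^1/∏(1,1,2,1,1,0)! = -1/2  (running -1/2)
  +(−1)^2/∏(2,0,1,0,2,1)! = 1/4  (running -1/4)
⟨..|..⟩ = √(8/7)·(-1/4) = -0.267261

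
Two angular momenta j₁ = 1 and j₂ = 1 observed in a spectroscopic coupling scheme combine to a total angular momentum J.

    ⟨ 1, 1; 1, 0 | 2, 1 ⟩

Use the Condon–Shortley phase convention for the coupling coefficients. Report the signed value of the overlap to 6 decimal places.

triangle: 0!*2!*2!/5! = 4/120
(j±m)!: 2!*0!*1!*1!*3!*1! = 12
prefactor² = (2J+1)*Δ*N² = 2
  k=0: +1/(0!*0!*0!*1!*2!*1!) = 1/2
Σ = 1/2  ⇒  CG² = 2*(1/2)² = 1/2
CG = +√(1/2) = +0.707107

+√(1/2) = +0.707107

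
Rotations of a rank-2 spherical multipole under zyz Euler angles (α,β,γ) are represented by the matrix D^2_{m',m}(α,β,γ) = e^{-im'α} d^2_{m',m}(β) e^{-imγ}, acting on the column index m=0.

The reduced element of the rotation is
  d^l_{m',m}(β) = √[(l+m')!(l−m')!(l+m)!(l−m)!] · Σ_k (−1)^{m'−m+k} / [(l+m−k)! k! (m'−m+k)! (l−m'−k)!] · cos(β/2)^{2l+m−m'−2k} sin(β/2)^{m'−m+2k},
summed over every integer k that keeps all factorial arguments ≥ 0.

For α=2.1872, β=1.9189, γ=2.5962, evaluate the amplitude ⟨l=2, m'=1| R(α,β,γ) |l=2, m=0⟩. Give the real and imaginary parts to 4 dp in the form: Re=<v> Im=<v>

D^2_{1,0}(2.1872,1.9189,2.5962) = e^{-i·1·2.1872}·d^2_{1,0}(1.9189)·e^{-i·0·2.5962}. Compute d first:
Half-angle: c=0.573970, s=0.818876. N=√(6·1·2·2)=4.898979
k: max(0,(0)−(1))=0 … min(2+(0),2−(1))=1
  k=0: (−1)^1·4.8990/(2)·0.5740^3·0.8189^1 = -0.379282
  k=1: (−1)^2·4.8990/(2)·0.5740^1·0.8189^3 = +0.772004
d^2_{1,0}(1.9189) = -0.379282 +0.772004 = +0.392722
D = (-0.578104-0.815963i)·(+0.392722)·(+1.000000+0.000000i) = -0.227034-0.320447i

Re=-0.2270 Im=-0.3204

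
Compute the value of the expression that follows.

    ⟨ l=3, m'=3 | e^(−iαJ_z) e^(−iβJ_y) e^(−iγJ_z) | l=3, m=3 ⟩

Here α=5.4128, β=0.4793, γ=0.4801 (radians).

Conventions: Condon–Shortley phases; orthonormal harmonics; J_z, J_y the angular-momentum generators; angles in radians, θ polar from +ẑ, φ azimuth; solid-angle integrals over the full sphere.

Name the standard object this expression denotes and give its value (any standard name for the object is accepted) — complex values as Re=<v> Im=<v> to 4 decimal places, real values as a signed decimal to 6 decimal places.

This is a Wigner D-matrix element — the rotation-matrix element ⟨l m'| R(α,β,γ) |l m⟩ in the angular-momentum basis.
Split into d^3_{3,3}(β=0.4793) × two z-phases.
c=cos(0.479300/2)=0.971421, s=sin(0.479300/2)=0.237363; N=√[720·1·720·1]=720.000000
Admissible k: 0..0 (factorial args all ≥0)
  k=0: (−1)^0·720.0000/(720)·0.9714^6·0.2374^0 = +0.840321
d^3_{3,3}(0.4793) = +0.840321
Phases: e^{-i·(3)·5.4128}=-0.862586+0.505910i, e^{-i·(3)·0.4801}=+0.130126-0.991497i ⇒ D=+0.327190+0.774006i

Wigner D-matrix element, Re=0.3272 Im=0.7740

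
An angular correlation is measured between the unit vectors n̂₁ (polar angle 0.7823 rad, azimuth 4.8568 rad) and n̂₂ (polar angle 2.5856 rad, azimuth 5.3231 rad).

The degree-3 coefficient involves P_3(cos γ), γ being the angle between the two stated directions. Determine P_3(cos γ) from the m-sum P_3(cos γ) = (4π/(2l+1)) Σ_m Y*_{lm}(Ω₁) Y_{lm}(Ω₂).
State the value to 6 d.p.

Expand P_3 via completeness: Σ_{m} conj(Y_{3,m}) at Ω₁ times Y_{3,m} at Ω₂ —
  term(m=-3) = +0.001533-0.008832i   from Y*(Ω₁)=-0.061351+0.132640i, Y(Ω₂)=-0.059257+0.015849i
  term(m=-2) = -0.051888+0.069954i   from Y*(Ω₁)=-0.345279-0.102593i, Y(Ω₂)=+0.082772-0.227195i
  term(m=-1) = +0.137145-0.069028i   from Y*(Ω₁)=+0.049685-0.341656i, Y(Ω₂)=+0.255020+0.364326i
  term(m=+0) = +0.024683+0.000000i   from Y*(Ω₁)=-0.128246-0.000000i, Y(Ω₂)=-0.192464+0.000000i
  term(m=+1) = +0.137145+0.069028i   from Y*(Ω₁)=-0.049685-0.341656i, Y(Ω₂)=-0.255020+0.364326i
  term(m=+2) = -0.051888-0.069954i   from Y*(Ω₁)=-0.345279+0.102593i, Y(Ω₂)=+0.082772+0.227195i
  term(m=+3) = +0.001533+0.008832i   from Y*(Ω₁)=+0.061351+0.132640i, Y(Ω₂)=+0.059257+0.015849i
Σ over m = +0.198263-0.000000i; ×(4π/7) → +0.355921-0.000000i. Real part: 0.355921

0.355921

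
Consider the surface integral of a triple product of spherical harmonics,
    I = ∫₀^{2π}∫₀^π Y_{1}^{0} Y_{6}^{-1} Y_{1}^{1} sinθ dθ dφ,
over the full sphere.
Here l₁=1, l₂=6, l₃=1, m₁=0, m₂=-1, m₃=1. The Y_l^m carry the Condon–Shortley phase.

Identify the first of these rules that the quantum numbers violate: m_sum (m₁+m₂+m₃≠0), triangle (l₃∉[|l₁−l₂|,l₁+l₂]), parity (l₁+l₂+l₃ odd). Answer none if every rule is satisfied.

triangle

Σmᵢ = 0  ✓
l₃∈[|l₁−l₂|,l₁+l₂]=[5,7] required, l₃=1 fails  ✗
Σlᵢ = 8 ⇒ even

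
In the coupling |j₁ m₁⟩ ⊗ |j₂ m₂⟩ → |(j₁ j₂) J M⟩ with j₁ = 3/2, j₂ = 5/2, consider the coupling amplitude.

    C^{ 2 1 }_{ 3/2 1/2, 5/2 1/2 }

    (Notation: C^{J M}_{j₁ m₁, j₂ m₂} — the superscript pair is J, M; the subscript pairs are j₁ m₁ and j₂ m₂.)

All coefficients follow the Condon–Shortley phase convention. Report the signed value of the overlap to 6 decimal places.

-0.545545

√[5·2!1!3!/7! · 2!1!3!2!3!1!] = √(12/7)
  +(−1)^0/∏(0,2,1,3,0,0)! = 1/12  (running 1/12)
  +(−1)^1/∏(1,1,0,2,1,1)! = -1/2  (running -5/12)
⟨..|..⟩ = √(12/7)·(-5/12) = -0.545545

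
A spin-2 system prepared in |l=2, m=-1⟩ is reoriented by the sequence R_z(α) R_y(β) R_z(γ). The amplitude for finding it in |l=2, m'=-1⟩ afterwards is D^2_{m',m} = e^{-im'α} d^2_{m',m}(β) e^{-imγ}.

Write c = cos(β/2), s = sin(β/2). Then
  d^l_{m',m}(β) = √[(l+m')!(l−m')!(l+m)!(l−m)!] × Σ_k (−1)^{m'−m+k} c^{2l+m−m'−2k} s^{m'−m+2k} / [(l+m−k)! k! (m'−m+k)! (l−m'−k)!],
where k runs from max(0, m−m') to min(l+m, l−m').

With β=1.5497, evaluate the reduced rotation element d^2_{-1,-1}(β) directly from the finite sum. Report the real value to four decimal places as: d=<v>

d=-0.4890

d^2_{-1,-1}(β=1.5497) via the finite sum:
Half-angle: c=0.714526, s=0.699609. N=√(1·6·1·6)=6.000000
k: max(0,(-1)−(-1))=0 … min(2+(-1),2−(-1))=1
  k=0: (−1)^0·6.0000/(6)·0.7145^4·0.6996^0 = +0.260659
  k=1: (−1)^1·6.0000/(2)·0.7145^2·0.6996^2 = -0.749666
d^2_{-1,-1}(1.5497) = +0.260659 -0.749666 = -0.489008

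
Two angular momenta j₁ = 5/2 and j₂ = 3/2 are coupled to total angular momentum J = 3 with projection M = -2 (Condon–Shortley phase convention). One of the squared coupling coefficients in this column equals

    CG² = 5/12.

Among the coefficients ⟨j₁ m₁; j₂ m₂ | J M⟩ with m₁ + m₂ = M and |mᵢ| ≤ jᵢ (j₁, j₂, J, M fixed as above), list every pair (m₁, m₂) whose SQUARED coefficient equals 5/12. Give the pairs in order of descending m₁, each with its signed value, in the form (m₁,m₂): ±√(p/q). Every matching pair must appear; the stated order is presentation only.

Admissible pairs with m₁+m₂ = M = -2: (-5/2,1/2), (-3/2,-1/2), (-1/2,-3/2)
  (m₁,m₂)=(-1/2,-3/2): CG² = 1/2, CG = +√(1/2)
  (m₁,m₂)=(-3/2,-1/2): CG² = 1/12, CG = −√(1/12)
  (m₁,m₂)=(-5/2,1/2): CG² = 5/12, CG = −√(5/12)   ← matches the target
Pairs with CG² = 5/12: (-5/2,1/2): −√(5/12)

(-5/2,1/2): −√(5/12)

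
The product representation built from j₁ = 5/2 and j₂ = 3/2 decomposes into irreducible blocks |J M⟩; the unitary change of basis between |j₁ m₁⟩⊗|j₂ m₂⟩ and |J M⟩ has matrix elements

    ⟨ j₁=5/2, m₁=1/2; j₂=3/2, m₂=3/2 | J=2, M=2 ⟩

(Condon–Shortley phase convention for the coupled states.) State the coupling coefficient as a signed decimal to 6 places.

triangle: 2!·3!·1!/7! = 12/5040
(j±m)!: 3!·2!·3!·0!·4!·0! = 1728
prefactor² = (2J+1)·Δ·N² = 144/7
  k=2: +1/(2!·0!·0!·1!·3!·0!) = 1/12
Σ = 1/12  ⇒  CG² = 144/7·(1/12)² = 1/7
CG = +√(1/7) = +0.377964

+√(1/7) ≈ +0.377964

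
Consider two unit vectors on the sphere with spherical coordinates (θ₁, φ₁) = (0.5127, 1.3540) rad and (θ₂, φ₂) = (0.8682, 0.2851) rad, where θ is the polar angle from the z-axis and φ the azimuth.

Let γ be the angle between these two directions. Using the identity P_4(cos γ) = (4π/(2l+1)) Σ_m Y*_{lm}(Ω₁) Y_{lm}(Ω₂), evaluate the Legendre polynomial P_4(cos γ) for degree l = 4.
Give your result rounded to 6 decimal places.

Addition theorem: P_4(cos γ) = (4π/9) Σ_m Y*_{lm}(Ω₁) Y_{lm}(Ω₂), m = −4…4:
  [-4]  conj(Y_{4,-4})(Ω₁) = 0.01658 - 0.01954j ; Y_{4,-4}(Ω₂) = 0.06263 - 0.13642j ; Δ = -0.00163 - 0.00349j
  [-3]  conj(Y_{4,-3})(Ω₁) = -0.07795 - 0.10246j ; Y_{4,-3}(Ω₂) = 0.23584 - 0.27135j ; Δ = -0.04619 - 0.00301j
  [-2]  conj(Y_{4,-2})(Ω₁) = -0.31524 + 0.14595j ; Y_{4,-2}(Ω₂) = 0.31540 - 0.20225j ; Δ = -0.06991 + 0.10979j
  [-1]  conj(Y_{4,-1})(Ω₁) = 0.10073 + 0.45732j ; Y_{4,-1}(Ω₂) = -0.01723 + 0.00505j ; Δ = -0.00405 - 0.00737j
  [+0]  conj(Y_{4,0})(Ω₁) = 0.04248 + 0.00000j ; Y_{4,0}(Ω₂) = -0.36225 + 0.00000j ; Δ = -0.01539 + 0.00000j
  [+1]  conj(Y_{4,1})(Ω₁) = -0.10073 + 0.45732j ; Y_{4,1}(Ω₂) = 0.01723 + 0.00505j ; Δ = -0.00405 + 0.00737j
  [+2]  conj(Y_{4,2})(Ω₁) = -0.31524 - 0.14595j ; Y_{4,2}(Ω₂) = 0.31540 + 0.20225j ; Δ = -0.06991 - 0.10979j
  [+3]  conj(Y_{4,3})(Ω₁) = 0.07795 - 0.10246j ; Y_{4,3}(Ω₂) = -0.23584 - 0.27135j ; Δ = -0.04619 + 0.00301j
  [+4]  conj(Y_{4,4})(Ω₁) = 0.01658 + 0.01954j ; Y_{4,4}(Ω₂) = 0.06263 + 0.13642j ; Δ = -0.00163 + 0.00349j
Accumulated sum -0.25892 + 0.00000j; after 4π/(2l+1) scaling, -0.36152 + 0.00000j ⇒ P_4 = -0.361523

-0.361523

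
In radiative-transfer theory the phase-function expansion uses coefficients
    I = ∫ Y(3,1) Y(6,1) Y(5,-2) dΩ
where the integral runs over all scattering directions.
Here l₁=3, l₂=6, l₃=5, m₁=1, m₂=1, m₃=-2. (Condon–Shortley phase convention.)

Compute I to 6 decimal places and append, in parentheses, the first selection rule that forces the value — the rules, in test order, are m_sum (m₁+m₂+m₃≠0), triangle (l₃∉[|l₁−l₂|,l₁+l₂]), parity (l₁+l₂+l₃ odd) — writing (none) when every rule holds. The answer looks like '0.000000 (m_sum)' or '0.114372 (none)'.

0.080575 (none)

Rules hold: Σm=0, L=14 even, 3≤5≤9.
N = 7·13·11 = 1001
Δ = 4!·2!·8!/15! = 1/675675
Racah Σ t=1..3: t=1:−1/8640 t=2:+1/2304 t=3:−1/8640 = 7/34560
⇒ 3j(3 6 5; 0 0 0)² = 7/429, sgn -1
Racah Σ t=0..2: t=0:+1/241920 t=1:−1/8640 t=2:+1/5760 = 1/16128
⇒ 3j(3 6 5; 1 1 -2)² = 5/1001, sgn -1
4πI² = N·(3j₀)²·(3jₘ)² = 35/429
I = +1·√(0.0815851/4π) = 0.08057502
No selection rule forces the value: the integral is nonzero (none).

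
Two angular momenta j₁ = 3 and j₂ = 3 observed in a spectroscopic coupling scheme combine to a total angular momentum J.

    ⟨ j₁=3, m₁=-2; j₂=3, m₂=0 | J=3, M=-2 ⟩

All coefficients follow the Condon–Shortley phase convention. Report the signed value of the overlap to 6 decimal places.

triangle: 3!·3!·3!/10! = 216/3628800
(j±m)!: 1!·5!·3!·3!·1!·5! = 518400
prefactor² = (2J+1)·Δ·N² = 216
  k=2: +1/(2!·1!·3!·1!·0!·2!) = 1/24
  k=3: −1/(3!·0!·2!·0!·1!·3!) = -1/72
Σ = 1/36  ⇒  CG² = 216·(1/36)² = 1/6
CG = +√(1/6) = +0.408248

+0.408248  (= +√(1/6))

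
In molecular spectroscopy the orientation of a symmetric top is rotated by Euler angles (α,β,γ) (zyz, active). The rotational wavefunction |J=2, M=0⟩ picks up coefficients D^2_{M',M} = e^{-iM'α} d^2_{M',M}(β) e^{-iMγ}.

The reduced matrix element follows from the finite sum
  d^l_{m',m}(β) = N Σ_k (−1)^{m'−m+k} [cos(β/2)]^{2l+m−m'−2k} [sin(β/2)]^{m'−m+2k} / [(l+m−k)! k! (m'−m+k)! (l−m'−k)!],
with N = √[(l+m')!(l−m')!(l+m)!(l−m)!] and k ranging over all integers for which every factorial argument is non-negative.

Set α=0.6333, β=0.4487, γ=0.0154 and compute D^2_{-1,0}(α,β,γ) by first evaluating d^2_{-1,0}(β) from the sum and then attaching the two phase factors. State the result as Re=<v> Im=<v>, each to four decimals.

Re=0.3859 Im=0.2833

First d^2_{-1,0}(β=0.4487), then the phase factors e^{-i(-1)α} and e^{-i(0)γ}:
Half-angle: c=0.974939, s=0.222473. N=√(1·6·2·2)=4.898979
k∈{1,2} keeps every argument non-negative
  k=1: (−1)^0·4.8990/(2)·0.9749^3·0.2225^1 = +0.504992
  k=2: (−1)^1·4.8990/(2)·0.9749^1·0.2225^3 = -0.026296
d^2_{-1,0}(0.4487) = +0.504992 -0.026296 = +0.478696
Attach z-rotation phases: D = e^{-i(-1)(0.6333)}·(+0.478696)·e^{-i(0)(0.0154)} = +0.385867+0.283296i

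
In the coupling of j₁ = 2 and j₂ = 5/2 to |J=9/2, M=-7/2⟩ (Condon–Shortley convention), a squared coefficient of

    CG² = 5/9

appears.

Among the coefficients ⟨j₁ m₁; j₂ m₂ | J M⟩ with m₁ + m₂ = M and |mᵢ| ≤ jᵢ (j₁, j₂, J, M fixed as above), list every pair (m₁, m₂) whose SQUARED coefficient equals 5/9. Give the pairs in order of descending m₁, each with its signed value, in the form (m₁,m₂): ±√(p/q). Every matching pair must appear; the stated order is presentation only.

(-2,-3/2): +√(5/9)

Admissible pairs with m₁+m₂ = M = -7/2: (-2,-3/2), (-1,-5/2)
  (m₁,m₂)=(-1,-5/2): CG² = 4/9, CG = +√(4/9)
  (m₁,m₂)=(-2,-3/2): CG² = 5/9, CG = +√(5/9)   ← matches the target
Pairs with CG² = 5/9: (-2,-3/2): +√(5/9)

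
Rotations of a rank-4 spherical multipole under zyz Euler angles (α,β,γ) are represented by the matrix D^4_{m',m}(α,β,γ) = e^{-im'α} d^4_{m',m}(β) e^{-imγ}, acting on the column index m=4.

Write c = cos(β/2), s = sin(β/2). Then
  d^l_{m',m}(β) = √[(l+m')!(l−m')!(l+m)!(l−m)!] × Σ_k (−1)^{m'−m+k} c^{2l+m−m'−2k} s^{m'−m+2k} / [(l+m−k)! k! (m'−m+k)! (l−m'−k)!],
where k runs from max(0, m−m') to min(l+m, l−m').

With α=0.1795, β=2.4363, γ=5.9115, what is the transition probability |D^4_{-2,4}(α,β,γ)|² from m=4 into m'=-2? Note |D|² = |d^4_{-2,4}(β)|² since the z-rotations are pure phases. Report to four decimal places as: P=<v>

First d^4_{-2,4}(β=2.4363), then the phase factors e^{-i(-2)α} and e^{-i(4)γ}:
c=cos(2.436300/2)=0.345382, s=sin(2.436300/2)=0.938462; N=√[2·720·40320·1]=7619.763776
k∈{6} keeps every argument non-negative
  k=6: (−1)^0·7619.7638/(1440)·0.3454^2·0.9385^6 = +0.431201
d^4_{-2,4}(2.4363) = +0.431201
|D^4_{-2,4}|² = |d^4_{-2,4}(β)|² = (+0.431201)² = 0.185934 (the z-rotation phases have unit modulus)

P=0.1859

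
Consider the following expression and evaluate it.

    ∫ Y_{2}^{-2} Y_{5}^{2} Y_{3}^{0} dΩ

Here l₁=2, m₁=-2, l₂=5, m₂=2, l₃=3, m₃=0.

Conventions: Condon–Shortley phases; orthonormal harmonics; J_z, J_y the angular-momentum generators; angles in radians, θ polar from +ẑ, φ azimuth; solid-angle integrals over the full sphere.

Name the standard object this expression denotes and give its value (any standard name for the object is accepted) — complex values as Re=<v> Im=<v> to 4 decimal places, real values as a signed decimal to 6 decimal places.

Gaunt coefficient, +0.141758

This is a Gaunt coefficient — the integral of a triple product of spherical harmonics over the sphere.
Rules hold: Σm=0, L=10 even, 3≤3≤7.
N = 5·11·7 = 385
Δ = 4!·0!·6!/11! = 1/2310
Racah Σ t=2..2: t=2:+1/144 = 1/144
⇒ 3j(2 5 3; 0 0 0)² = 10/231, sgn -1
Racah Σ t=4..4: t=4:+1/864 = 1/864
⇒ 3j(2 5 3; -2 2 0)² = 1/66, sgn -1
4πI² = N·(3j₀)²·(3jₘ)² = 25/99
I = +1·√(0.252525/4π) = 0.14175797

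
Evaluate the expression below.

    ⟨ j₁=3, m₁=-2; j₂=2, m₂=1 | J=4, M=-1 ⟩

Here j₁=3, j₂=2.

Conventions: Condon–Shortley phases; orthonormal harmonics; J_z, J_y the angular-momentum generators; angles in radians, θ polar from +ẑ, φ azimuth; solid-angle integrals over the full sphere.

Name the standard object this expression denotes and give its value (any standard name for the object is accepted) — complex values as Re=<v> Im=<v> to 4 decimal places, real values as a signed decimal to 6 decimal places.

Clebsch–Gordan coefficient, −√(7/20) ≈ -0.591608

This is a Clebsch–Gordan (vector-coupling) coefficient.
j₁+j₂−J=1  J+j₁−j₂=5  J−j₁+j₂=3  j₁+j₂+J+1=10
(j₁±m₁, j₂±m₂, J±M) = (1,5,3,1,3,5)
P² = 6480/7
sum k=0..1:
  [0] +1/720 = 1/720
  [1] −1/48 = -1/48
S = -7/360
C² = P²·S² = 7/20 ; C = -0.591608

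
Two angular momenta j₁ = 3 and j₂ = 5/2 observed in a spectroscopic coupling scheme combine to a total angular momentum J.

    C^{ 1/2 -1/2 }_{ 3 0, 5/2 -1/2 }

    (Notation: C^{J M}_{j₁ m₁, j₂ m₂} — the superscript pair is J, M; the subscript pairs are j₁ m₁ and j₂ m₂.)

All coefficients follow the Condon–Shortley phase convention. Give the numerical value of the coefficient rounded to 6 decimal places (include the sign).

j₁+j₂−J=5  J+j₁−j₂=1  J−j₁+j₂=0  j₁+j₂+J+1=7
(j₁±m₁, j₂±m₂, J±M) = (3,3,2,3,0,1)
P² = 144/7
sum k=2..2:
  [2] +1/12 = 1/12
S = 1/12
C² = P²·S² = 1/7 ; C = +0.377964

+√(1/7) = +0.377964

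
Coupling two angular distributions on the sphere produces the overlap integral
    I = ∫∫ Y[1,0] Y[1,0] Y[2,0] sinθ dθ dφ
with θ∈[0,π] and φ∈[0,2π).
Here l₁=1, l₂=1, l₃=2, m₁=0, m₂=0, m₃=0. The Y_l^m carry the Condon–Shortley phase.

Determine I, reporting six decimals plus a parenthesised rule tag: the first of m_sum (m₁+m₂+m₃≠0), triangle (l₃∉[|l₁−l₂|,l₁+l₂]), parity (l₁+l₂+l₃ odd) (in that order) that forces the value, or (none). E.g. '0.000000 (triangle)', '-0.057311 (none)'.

0.252313 (none)

Rules hold: Σm=0, L=4 even, 0≤2≤2.
N = 3·3·5 = 45
Δ = 0!·2!·2!/5! = 1/30
Racah Σ t=0..0: t=0:+1/1 = 1/1
⇒ 3j(1 1 2; 0 0 0)² = 2/15, sgn +1
(m-triple is (0,0,0) — same symbol as above.)
4πI² = N·(3j₀)²·(3jₘ)² = 4/5
I = +1·√(0.8/4π) = 0.25231325
No selection rule forces the value: the integral is nonzero (none).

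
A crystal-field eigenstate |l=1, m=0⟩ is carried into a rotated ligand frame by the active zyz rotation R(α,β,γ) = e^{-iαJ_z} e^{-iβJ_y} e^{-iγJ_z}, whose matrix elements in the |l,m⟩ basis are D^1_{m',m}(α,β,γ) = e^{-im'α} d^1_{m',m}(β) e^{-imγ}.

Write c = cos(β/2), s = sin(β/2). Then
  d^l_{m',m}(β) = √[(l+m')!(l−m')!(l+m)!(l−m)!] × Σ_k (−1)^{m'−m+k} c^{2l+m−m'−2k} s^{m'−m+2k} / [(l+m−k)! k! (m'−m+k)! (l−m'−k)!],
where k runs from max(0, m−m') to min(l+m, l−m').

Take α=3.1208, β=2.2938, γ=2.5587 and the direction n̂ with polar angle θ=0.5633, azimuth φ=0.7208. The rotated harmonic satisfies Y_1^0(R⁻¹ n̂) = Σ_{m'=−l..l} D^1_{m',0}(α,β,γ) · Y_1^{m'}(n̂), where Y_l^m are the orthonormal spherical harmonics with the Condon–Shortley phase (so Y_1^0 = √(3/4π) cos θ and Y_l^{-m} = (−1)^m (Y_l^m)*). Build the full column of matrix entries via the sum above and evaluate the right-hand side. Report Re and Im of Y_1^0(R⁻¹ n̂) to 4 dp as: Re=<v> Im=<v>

Re=-0.4176 Im=0.0000

Need the full column D^1_{m',0} for m'=−1..1 at α=3.1208, β=2.2938, γ=2.5587.
cos(β/2)=0.411315, sin(β/2)=0.911493
d^1_{-1,0}: single k=1 term ⇒ +0.530204;  D = -0.530089+0.011024i
d^1_{0,0}: k∈[0..1] ⇒ +0.169180 -0.830820 = -0.661640;  D = -0.661640+0.000000i
d^1_{1,0}: single k=0 term ⇒ -0.530204;  D = +0.530089+0.011024i
Y_1^{m'}(θ=0.5633,φ=0.7208) and Σ D·Y over m':
  (-0.5301+0.0110i)·(+0.1386-0.1218i)  (-0.6616+0.0000i)·(+0.4131+0.0000i)  (+0.5301+0.0110i)·(-0.1386-0.1218i)
Y_1^0(R⁻¹ n̂) = -0.417589+0.000000i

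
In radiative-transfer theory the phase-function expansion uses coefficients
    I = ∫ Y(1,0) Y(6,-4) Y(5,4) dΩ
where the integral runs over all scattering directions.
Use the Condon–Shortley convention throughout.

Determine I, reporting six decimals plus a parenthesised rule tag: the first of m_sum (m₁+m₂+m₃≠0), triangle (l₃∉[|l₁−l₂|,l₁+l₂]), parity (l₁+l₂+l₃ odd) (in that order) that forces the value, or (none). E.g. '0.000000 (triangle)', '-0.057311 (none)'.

0.182727 (none)

m-sum 0 ✓  L=12 even ✓  5≤5≤7 ✓
Π(2lᵢ+1) = 3×13×11 = 429
triangle coeff Δ(1,6,5) = 1/858
Σ_t [1,1]: t=1:−1/14400 = -1/14400
(3j)²=6/143 [(1 6 5; 0 0 0)], sign=+1
Σ_t [1,1]: t=1:−1/362880 = -1/362880
(3j)²=10/429 [(1 6 5; 0 -4 4)], sign=+1
⇒ 4πI² = 60/143
I = (+1)√(60/143/(4π)) = 0.18272698
No selection rule forces the value: the integral is nonzero (none).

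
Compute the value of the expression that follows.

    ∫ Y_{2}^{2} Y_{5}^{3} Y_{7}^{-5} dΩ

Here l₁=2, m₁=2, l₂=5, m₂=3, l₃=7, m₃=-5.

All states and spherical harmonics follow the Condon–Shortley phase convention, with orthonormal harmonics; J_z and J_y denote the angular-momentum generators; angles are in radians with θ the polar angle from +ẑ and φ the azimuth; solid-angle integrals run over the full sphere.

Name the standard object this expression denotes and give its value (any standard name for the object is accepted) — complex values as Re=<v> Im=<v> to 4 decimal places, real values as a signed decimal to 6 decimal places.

Gaunt coefficient, -0.252127

This is a Gaunt coefficient — the integral of a triple product of spherical harmonics over the sphere.
Rules hold: Σm=0, L=14 even, 3≤7≤7.
N = 5·11·15 = 825
Δ = 0!·4!·10!/15! = 1/15015
Racah Σ t=0..0: t=0:+1/57600 = 1/57600
⇒ 3j(2 5 7; 0 0 0)² = 21/715, sgn -1
Racah Σ t=0..0: t=0:+1/1935360 = 1/1935360
⇒ 3j(2 5 7; 2 3 -5)² = 3/91, sgn +1
4πI² = N·(3j₀)²·(3jₘ)² = 135/169
I = -1·√(0.798817/4π) = -0.25212656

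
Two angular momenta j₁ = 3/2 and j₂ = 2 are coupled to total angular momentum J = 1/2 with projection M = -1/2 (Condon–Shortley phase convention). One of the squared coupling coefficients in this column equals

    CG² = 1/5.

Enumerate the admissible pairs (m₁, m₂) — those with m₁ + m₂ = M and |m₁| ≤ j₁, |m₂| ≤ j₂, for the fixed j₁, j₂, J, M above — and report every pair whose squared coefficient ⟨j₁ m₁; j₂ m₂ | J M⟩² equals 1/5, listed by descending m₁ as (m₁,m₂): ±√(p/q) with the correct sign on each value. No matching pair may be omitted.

Admissible pairs with m₁+m₂ = M = -1/2: (-3/2,1), (-1/2,0), (1/2,-1), (3/2,-2)
  (m₁,m₂)=(3/2,-2): CG² = 2/5, CG = +√(2/5)
  (m₁,m₂)=(1/2,-1): CG² = 3/10, CG = −√(3/10)
  (m₁,m₂)=(-1/2,0): CG² = 1/5, CG = +√(1/5)   ← matches the target
  (m₁,m₂)=(-3/2,1): CG² = 1/10, CG = −√(1/10)
Pairs with CG² = 1/5: (-1/2,0): +√(1/5)

(-1/2,0): +√(1/5)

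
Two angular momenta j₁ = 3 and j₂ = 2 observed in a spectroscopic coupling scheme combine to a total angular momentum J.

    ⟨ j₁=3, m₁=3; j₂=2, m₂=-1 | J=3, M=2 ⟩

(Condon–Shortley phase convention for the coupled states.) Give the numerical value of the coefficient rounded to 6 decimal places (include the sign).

+√(5/12) = +0.645497

triangle: 2!×4!×2!/9! = 96/362880
(j±m)!: 6!×0!×1!×3!×5!×1! = 518400
prefactor² = (2J+1)×Δ×N² = 960
  k=0: +1/(0!×2!×0!×1!×4!×1!) = 1/48
Σ = 1/48  ⇒  CG² = 960×(1/48)² = 5/12
CG = +√(5/12) = +0.645497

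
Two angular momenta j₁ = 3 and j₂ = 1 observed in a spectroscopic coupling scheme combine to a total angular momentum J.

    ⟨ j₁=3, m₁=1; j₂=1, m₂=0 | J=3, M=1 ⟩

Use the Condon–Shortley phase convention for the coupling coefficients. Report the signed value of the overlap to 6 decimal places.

+√(1/12) ≈ +0.288675

triangle: 1!×5!×1!/8! = 120/40320
(j±m)!: 4!×2!×1!×1!×4!×2! = 2304
prefactor² = (2J+1)×Δ×N² = 48
  k=0: +1/(0!×1!×2!×1!×3!×0!) = 1/12
  k=1: −1/(1!×0!×1!×0!×4!×1!) = -1/24
Σ = 1/24  ⇒  CG² = 48×(1/24)² = 1/12
CG = +√(1/12) = +0.288675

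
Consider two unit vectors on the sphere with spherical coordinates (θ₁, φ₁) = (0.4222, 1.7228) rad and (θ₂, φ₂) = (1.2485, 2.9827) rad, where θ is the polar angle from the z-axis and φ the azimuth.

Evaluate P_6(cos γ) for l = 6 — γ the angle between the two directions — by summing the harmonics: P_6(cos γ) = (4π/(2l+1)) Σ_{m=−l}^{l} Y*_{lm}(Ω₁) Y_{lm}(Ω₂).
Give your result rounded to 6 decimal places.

0.300804

Expand P_6 via completeness: Σ_{m} conj(Y_{6,m}) at Ω₁ times Y_{6,m} at Ω₂ —
  m=-6: (-0.001400-0.001808i) × (+0.203665+0.286831i) = +0.000234-0.000770i  (running Σ = +0.000234-0.000770i)
  m=-5: (-0.012150+0.012783i) × (-0.285133-0.290350i) = +0.007176-0.000117i  (running Σ = +0.007409-0.000887i)
  m=-4: (+0.067313+0.046848i) × (+0.024077+0.017761i) = +0.000789+0.002324i  (running Σ = +0.008198+0.001437i)
  m=-3: (+0.110776-0.225847i) × (+0.296672+0.153200i) = +0.067464-0.050032i  (running Σ = +0.075662-0.048595i)
  m=-2: (-0.462872-0.145218i) × (-0.131862-0.043374i) = +0.054737+0.039225i  (running Σ = +0.130399-0.009370i)
  m=-1: (-0.067285+0.439237i) × (-0.283820-0.045480i) = +0.039073-0.121604i  (running Σ = +0.169472-0.130974i)
  m=0: (-0.168153-0.000000i) × (+0.165090+0.000000i) = -0.027760-0.000000i  (running Σ = +0.141712-0.130974i)
  m=1: (+0.067285+0.439237i) × (+0.283820-0.045480i) = +0.039073+0.121604i  (running Σ = +0.180785-0.009370i)
  m=2: (-0.462872+0.145218i) × (-0.131862+0.043374i) = +0.054737-0.039225i  (running Σ = +0.235522-0.048595i)
  m=3: (-0.110776-0.225847i) × (-0.296672+0.153200i) = +0.067464+0.050032i  (running Σ = +0.302986+0.001437i)
  m=4: (+0.067313-0.046848i) × (+0.024077-0.017761i) = +0.000789-0.002324i  (running Σ = +0.303774-0.000887i)
  m=5: (+0.012150+0.012783i) × (+0.285133-0.290350i) = +0.007176+0.000117i  (running Σ = +0.310950-0.000770i)
  m=6: (-0.001400+0.001808i) × (+0.203665-0.286831i) = +0.000234+0.000770i  (running Σ = +0.311184-0.000000i)
Total Σ_m = +0.311184-0.000000i. Multiply by 0.966644: +0.300804-0.000000i. P_6(cos γ) = 0.300804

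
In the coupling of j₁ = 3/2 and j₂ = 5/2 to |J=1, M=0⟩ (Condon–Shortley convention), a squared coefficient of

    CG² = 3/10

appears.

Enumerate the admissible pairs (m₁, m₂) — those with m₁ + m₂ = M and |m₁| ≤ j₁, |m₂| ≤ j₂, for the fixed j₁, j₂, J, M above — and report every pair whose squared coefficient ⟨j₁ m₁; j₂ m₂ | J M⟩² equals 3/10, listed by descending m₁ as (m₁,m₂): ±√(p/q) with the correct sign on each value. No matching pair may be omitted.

(1/2,-1/2): −√(3/10); (-1/2,1/2): +√(3/10)

Admissible pairs with m₁+m₂ = M = 0: (-3/2,3/2), (-1/2,1/2), (1/2,-1/2), (3/2,-3/2)
  (m₁,m₂)=(3/2,-3/2): CG² = 1/5, CG = +√(1/5)
  (m₁,m₂)=(1/2,-1/2): CG² = 3/10, CG = −√(3/10)   ← matches the target
  (m₁,m₂)=(-1/2,1/2): CG² = 3/10, CG = +√(3/10)   ← matches the target
  (m₁,m₂)=(-3/2,3/2): CG² = 1/5, CG = −√(1/5)
Pairs with CG² = 3/10: (1/2,-1/2): −√(3/10); (-1/2,1/2): +√(3/10)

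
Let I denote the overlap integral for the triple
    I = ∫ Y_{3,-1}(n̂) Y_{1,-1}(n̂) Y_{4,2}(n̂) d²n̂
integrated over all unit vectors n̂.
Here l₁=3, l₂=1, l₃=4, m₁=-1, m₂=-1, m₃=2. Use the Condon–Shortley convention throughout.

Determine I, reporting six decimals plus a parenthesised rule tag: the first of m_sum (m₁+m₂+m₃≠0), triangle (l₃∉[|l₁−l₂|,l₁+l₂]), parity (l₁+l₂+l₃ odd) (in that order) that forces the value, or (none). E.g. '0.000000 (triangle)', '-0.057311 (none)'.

0.238414 (none)

Rules hold: Σm=0, L=8 even, 2≤4≤4.
N = 7·3·9 = 189
Δ = 0!·6!·2!/9! = 1/252
Racah Σ t=0..0: t=0:+1/36 = 1/36
⇒ 3j(3 1 4; 0 0 0)² = 4/63, sgn +1
Racah Σ t=0..0: t=0:+1/96 = 1/96
⇒ 3j(3 1 4; -1 -1 2)² = 5/84, sgn +1
4πI² = N·(3j₀)²·(3jₘ)² = 5/7
I = +1·√(0.714286/4π) = 0.23841361
No selection rule forces the value: the integral is nonzero (none).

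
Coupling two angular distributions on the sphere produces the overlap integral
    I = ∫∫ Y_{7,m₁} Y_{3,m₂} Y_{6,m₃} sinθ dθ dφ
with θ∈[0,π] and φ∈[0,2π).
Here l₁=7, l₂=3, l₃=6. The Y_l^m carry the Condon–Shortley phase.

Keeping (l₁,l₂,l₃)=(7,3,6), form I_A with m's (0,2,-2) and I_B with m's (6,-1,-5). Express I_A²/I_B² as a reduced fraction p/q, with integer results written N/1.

l's match ⇒ only the (l;m) 3-j factors differ between A and B.
A: triangle coeff Δ(7,3,6) = 1/2042040; Σ_t [3,4]: t=3:−1/207360 t=4:+1/725760 = -1/290304; (3j)²=125/7293 [(7 3 6; 0 2 -2)], sign=-1
B: triangle coeff Δ(7,3,6) = 1/2042040; Σ_t [0,1]: t=0:+1/17418240 t=1:−1/21772800 = 1/87091200; (3j)²=11/14280 [(7 3 6; 6 -1 -5)], sign=-1
I_A²/I_B² = (125/7293)/(11/14280) = 35000/1573

35000/1573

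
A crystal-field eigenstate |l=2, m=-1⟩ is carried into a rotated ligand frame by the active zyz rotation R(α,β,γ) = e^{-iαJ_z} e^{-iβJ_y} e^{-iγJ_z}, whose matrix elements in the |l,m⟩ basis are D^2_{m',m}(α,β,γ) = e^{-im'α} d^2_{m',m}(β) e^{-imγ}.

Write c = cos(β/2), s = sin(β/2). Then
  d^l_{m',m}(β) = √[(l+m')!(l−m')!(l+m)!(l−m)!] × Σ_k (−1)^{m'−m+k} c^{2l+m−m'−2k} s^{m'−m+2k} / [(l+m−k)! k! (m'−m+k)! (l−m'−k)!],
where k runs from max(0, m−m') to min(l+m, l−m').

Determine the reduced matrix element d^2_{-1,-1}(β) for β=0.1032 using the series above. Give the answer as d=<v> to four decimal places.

d^2_{-1,-1}(β=0.1032) via the finite sum:
Half-angle: c=0.998669, s=0.051577. N=√(1·6·1·6)=6.000000
k∈{0,1} keeps every argument non-negative
  k=0: (−1)^0·6.0000/(6)·0.9987^4·0.0516^0 = +0.994687
  k=1: (−1)^1·6.0000/(2)·0.9987^2·0.0516^2 = -0.007959
d^2_{-1,-1}(0.1032) = +0.994687 -0.007959 = +0.986727

d=0.9867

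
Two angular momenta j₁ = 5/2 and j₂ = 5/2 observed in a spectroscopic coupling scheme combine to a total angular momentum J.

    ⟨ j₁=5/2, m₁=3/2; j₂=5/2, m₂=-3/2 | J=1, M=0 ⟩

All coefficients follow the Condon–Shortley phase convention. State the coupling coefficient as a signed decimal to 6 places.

-0.358569

j₁+j₂−J=4  J+j₁−j₂=1  J−j₁+j₂=1  j₁+j₂+J+1=7
(j₁±m₁, j₂±m₂, J±M) = (4,1,1,4,1,1)
P² = 288/35
sum k=0..1:
  [0] +1/24 = 1/24
  [1] −1/6 = -1/6
S = -1/8
C² = P²·S² = 9/70 ; C = -0.358569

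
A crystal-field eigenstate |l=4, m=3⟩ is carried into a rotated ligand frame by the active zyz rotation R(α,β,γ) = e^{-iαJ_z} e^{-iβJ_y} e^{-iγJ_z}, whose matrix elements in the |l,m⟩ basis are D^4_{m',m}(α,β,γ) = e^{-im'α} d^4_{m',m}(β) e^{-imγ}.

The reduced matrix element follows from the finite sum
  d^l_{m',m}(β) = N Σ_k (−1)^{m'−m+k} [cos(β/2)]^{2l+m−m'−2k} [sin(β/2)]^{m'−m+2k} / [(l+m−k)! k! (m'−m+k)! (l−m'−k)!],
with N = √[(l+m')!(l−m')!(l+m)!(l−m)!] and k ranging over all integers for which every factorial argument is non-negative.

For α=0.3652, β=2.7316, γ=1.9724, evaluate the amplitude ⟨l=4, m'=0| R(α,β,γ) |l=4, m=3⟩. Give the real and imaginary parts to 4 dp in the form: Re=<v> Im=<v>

Re=-0.0802 Im=-0.0307

Split into d^4_{0,3}(β=2.7316) × two z-phases.
With c≡cos(β/2)=0.203564 and s≡sin(β/2)=0.979062, N=[24·24·5040·1]^{1/2}=1703.830978
k: max(0,(3)−(0))=3 … min(4+(3),4−(0))=4
  k=3: (−1)^0·1703.8310/(144)·0.2036^5·0.9791^3 = +0.003881
  k=4: (−1)^1·1703.8310/(144)·0.2036^3·0.9791^5 = -0.089787
d^4_{0,3}(2.7316) = +0.003881 -0.089787 = -0.085906
Phases: e^{-i·(0)·0.3652}=+1.000000+0.000000i, e^{-i·(3)·1.9724}=+0.933772+0.357870i ⇒ D=-0.080216-0.030743i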